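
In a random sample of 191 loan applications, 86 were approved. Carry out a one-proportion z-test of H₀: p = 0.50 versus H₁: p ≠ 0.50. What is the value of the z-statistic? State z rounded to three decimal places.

Sample proportion p̂ = 86/191 = 0.45026.
SE₀ = √(0.50·0.50/191) = 0.036179.
Test statistic: z = -0.04974/0.036179 = -1.375.

z = -1.375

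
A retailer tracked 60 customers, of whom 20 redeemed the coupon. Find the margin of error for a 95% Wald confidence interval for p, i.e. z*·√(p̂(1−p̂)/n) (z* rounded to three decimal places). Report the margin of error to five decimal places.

p̂ = 20/60 = 0.33333.
SE = √(p̂(1−p̂)/n) = √(0.222222/60) = 0.060858.
z* = 1.960 at the 95% level.
Margin of error = z*·SE = 1.960 × 0.060858 = 0.11928.

ME = 0.11928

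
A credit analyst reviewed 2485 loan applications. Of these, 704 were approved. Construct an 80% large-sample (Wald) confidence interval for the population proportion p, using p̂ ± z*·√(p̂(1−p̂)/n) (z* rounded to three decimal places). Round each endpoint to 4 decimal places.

With x = 704 successes in n = 2485, p̂ = 0.28330.
SE = √(p̂(1−p̂)/n) = √(0.203041/2485) = 0.009039.
The 80% critical value is z* = 1.282.
Margin = 1.282·0.009039 = 0.01159.
So the interval runs from 0.2717 to 0.2949.

(0.2717, 0.2949)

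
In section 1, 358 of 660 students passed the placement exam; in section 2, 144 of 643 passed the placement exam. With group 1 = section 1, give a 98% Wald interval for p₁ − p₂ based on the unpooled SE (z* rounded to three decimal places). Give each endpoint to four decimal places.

p̂₁ = 0.54242, p̂₂ = 0.22395, so the observed difference is 0.31847.
SE = √(0.000376061 + 0.000270290) = √0.000646351 = 0.025423.
z* = 2.326 at the 98% level. Margin of error = 0.05913.
So the interval runs from 0.2593 to 0.3776.

(0.2593, 0.3776)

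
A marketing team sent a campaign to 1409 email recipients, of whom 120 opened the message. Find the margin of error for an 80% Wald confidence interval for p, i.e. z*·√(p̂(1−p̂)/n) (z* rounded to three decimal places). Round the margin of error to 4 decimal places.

ME = 0.0095

With x = 120 successes in n = 1409, p̂ = 0.08517.
SE = √(p̂(1−p̂)/n) = √(0.077913/1409) = 0.007436.
The 80% critical value is z* = 1.282.
So ME = 0.0095.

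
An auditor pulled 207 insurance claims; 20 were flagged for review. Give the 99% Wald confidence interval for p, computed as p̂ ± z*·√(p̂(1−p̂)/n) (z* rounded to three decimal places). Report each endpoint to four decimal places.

(0.0437, 0.1495)

With x = 20 successes in n = 207, p̂ = 0.09662.
Standard error of p̂: √(0.087283/207) = √0.000421658 = 0.020534.
z* = 2.576 at the 99% level.
Margin = 2.576·0.020534 = 0.05290.
So the interval runs from 0.0437 to 0.1495.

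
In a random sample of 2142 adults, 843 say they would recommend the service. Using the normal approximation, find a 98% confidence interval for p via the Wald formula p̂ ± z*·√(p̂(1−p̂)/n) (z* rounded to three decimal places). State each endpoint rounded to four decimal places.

Sample proportion p̂ = 843/2142 = 0.39356.
SE = √(p̂(1−p̂)/n) = √(0.238670/2142) = 0.010556.
z* = 2.326 at the 98% level.
Margin of error: 2.326 × 0.010556 = 0.02455.
CI: 0.39356 ± 0.02455 = (0.3690, 0.4181).

(0.3690, 0.4181)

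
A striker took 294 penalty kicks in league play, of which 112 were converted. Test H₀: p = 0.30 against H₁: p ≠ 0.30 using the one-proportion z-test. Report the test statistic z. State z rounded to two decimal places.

The sample proportion is 112/294 = 0.38095.
SE₀ = √(0.30·0.70/294) = 0.026726.
Test statistic: z = 0.08095/0.026726 = 3.03.

z = 3.03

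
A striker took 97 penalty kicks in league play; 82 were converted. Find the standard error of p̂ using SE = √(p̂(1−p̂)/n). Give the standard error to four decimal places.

The sample proportion is 82/97 = 0.84536.
p̂(1−p̂) = 0.84536·0.15464 = 0.130726.
SE = √(0.130726/97) = 0.0367.

SE = 0.0367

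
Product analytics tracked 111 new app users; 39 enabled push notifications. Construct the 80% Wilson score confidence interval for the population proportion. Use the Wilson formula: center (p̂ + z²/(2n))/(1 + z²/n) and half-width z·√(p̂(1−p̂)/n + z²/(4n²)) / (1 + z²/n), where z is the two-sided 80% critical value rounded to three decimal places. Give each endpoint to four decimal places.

(0.2958, 0.4112)

p̂ = 39/111 = 0.35135; z = 1.282, so z² = 1.643524.
1 + z²/n = 1.014807.
Adjusted center: (0.35135 + z²/(2n))/1.014807 = 0.35352.
Radicand: p̂(1−p̂)/n + z²/(4n²) = 0.002053185 + 0.000033348 = 0.002086533.
Half-width = z·√(radicand)/denom = 1.282·0.045679/1.014807 = 0.05771.
Interval: 0.35352 ± 0.05771 → (0.2958, 0.4112).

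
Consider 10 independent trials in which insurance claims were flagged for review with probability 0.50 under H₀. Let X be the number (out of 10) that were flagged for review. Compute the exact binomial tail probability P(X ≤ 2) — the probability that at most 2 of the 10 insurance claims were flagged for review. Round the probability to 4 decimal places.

X is binomial with n = 10 and p = 0.50.
P(X ≤ 2) = C(10,0)·0.50^0·0.50^10 + C(10,1)·0.50^1·0.50^9 + C(10,2)·0.50^2·0.50^8.
= 0.000977 + 0.009766 + 0.043945 = 0.0547.

P = 0.0547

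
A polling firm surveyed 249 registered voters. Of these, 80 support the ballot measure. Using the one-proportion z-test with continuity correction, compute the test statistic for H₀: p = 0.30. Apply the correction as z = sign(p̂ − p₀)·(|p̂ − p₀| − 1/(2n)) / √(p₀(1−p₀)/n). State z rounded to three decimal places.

With x = 80 successes in n = 249, p̂ = 0.32129. p̂ − p₀ = 0.021285.
1/(2n) = 0.002008.
Corrected numerator: |0.021285| − 0.002008 = 0.019277.
SE₀ = √(0.30·0.70/249) = 0.029041.
z = +0.019277/0.029041 = 0.664.

z = 0.664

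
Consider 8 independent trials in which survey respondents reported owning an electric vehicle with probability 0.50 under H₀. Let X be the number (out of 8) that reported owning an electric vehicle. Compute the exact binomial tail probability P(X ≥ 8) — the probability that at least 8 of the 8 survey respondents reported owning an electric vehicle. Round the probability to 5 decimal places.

X ~ Binomial(n=8, p=0.50).
P(X ≥ 8) = C(8,8)·0.50^8·0.50^0.
= 0.003906 = 0.00391.

P = 0.00391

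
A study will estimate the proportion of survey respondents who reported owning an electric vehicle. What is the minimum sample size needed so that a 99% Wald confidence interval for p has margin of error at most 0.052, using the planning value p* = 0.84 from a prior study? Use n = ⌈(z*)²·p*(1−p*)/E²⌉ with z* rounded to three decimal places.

n = 330

The 99% critical value is z* = 2.576.
p*(1−p*) = 0.84·0.16 = 0.1344.
Required n before rounding: 6.635776 × 0.1344 / 0.052² = 329.826.
Rounding up, n = 330.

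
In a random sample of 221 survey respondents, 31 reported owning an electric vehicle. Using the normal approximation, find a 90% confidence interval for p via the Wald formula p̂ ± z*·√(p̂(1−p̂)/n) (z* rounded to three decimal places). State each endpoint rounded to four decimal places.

(0.1018, 0.1787)

The sample proportion is 31/221 = 0.14027.
SE(p̂) = √(0.14027·0.85973/221) = 0.023360.
z* = 1.645 at the 90% level.
Margin = 1.645·0.023360 = 0.03843.
So the interval runs from 0.1018 to 0.1787.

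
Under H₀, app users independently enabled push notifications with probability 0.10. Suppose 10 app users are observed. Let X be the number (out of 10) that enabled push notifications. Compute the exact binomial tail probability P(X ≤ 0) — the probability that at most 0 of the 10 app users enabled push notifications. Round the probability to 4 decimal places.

X is binomial with n = 10 and p = 0.10.
P(X ≤ 0) = C(10,0)·0.10^0·0.90^10.
= 0.348678 = 0.3487.

P = 0.3487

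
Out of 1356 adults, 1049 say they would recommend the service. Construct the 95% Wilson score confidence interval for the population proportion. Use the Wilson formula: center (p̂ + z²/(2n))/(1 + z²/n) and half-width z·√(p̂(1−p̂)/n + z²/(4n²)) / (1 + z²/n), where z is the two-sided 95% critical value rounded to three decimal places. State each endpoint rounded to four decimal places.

(0.7506, 0.7951)

Here p̂ = 1049/1356 = 0.77360 and z = 1.960 (z² = 3.841600).
Denominator 1 + z²/n = 1 + 3.841600/1356 = 1.002833.
Adjusted center: (0.77360 + z²/(2n))/1.002833 = 0.77283.
Radicand: p̂(1−p̂)/n + z²/(4n²) = 0.000129162 + 0.000000522 = 0.000129684.
Half-width = z·√(radicand)/denom = 1.960·0.011388/1.002833 = 0.02226.
CI: 0.77283 ± 0.02226 = (0.7506, 0.7951).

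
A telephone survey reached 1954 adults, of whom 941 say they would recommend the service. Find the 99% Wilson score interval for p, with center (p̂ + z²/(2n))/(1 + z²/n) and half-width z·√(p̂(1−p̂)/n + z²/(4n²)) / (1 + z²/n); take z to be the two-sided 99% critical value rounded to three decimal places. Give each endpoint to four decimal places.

(0.4526, 0.5107)

p̂ = 941/1954 = 0.48158; z = 2.576, so z² = 6.635776.
Denominator 1 + z²/n = 1 + 6.635776/1954 = 1.003396.
Adjusted center: (0.48158 + z²/(2n))/1.003396 = 0.48164.
Radicand: p̂(1−p̂)/n + z²/(4n²) = 0.000127769 + 0.000000434 = 0.000128203.
Half-width = z·√(radicand)/denom = 2.576·0.011323/1.003396 = 0.02907.
So the interval runs from 0.4526 to 0.5107.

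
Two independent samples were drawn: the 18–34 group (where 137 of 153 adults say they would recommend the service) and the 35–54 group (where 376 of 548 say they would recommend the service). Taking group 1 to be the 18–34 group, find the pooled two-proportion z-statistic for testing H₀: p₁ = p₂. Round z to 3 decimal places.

z = 5.167

p̂₁ = 137/153 = 0.89542, p̂₂ = 376/548 = 0.68613.
Pooling: p̂ = 513/701 = 0.73181.
SE = √[p̂(1−p̂)(1/n₁+1/n₂)] = √[0.73181·0.26819·(1/153+1/548)] ≈ 0.040508.
z = (p̂₁ − p̂₂)/SE = (0.89542 − 0.68613)/0.040508 = 0.20929/0.040508 = 5.167.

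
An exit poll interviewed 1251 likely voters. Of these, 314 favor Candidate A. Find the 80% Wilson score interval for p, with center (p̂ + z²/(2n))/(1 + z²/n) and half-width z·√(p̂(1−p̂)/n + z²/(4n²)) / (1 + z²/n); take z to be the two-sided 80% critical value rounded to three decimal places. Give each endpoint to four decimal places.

p̂ = 314/1251 = 0.25100; z = 1.282, so z² = 1.643524.
Denominator 1 + z²/n = 1 + 1.643524/1251 = 1.001314.
Center = (0.25100 + 0.000657)/1.001314 = 0.25133.
Radicand: p̂(1−p̂)/n + z²/(4n²) = 0.000150279 + 0.000000263 = 0.000150542.
Half-width = 1.282·√0.000150542/1.001314 = 0.01571.
CI: 0.25133 ± 0.01571 = (0.2356, 0.2670).

(0.2356, 0.2670)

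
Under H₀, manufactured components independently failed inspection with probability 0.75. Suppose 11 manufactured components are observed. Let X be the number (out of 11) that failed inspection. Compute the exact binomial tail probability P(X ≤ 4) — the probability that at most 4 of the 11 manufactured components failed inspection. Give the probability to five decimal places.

X ~ Binomial(n=11, p=0.75).
P(X ≤ 4) = Σ_{j=0}^{4} C(11,j)·0.75^j·0.25^{11−j}.
= 0.000000 + 0.000008 + 0.000118 + 0.001062 + 0.006373 = 0.00756.

P = 0.00756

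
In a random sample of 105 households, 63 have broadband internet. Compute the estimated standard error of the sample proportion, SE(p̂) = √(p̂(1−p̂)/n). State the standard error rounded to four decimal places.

SE = 0.0478

p̂ = 63/105 = 0.60000.
p̂(1−p̂) = 0.240000.
SE = √(0.240000/105) = √0.002285714 = 0.0478.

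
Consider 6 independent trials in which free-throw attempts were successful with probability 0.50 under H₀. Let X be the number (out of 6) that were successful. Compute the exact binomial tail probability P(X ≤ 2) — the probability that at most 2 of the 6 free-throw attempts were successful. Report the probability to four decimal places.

X is binomial with n = 6 and p = 0.50.
P(X ≤ 2) = C(6,0)·0.50^0·0.50^6 + C(6,1)·0.50^1·0.50^5 + C(6,2)·0.50^2·0.50^4.
= 0.015625 + 0.093750 + 0.234375 = 0.3438.

P = 0.3438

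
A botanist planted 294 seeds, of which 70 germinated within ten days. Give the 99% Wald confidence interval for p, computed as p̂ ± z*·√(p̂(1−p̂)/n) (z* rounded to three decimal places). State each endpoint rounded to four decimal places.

With x = 70 successes in n = 294, p̂ = 0.23810.
SE(p̂) = √(0.23810·0.76190/294) = 0.024840.
For 99% confidence, z* = 2.576.
Margin = 2.576·0.024840 = 0.06399.
So the interval runs from 0.1741 to 0.3021.

(0.1741, 0.3021)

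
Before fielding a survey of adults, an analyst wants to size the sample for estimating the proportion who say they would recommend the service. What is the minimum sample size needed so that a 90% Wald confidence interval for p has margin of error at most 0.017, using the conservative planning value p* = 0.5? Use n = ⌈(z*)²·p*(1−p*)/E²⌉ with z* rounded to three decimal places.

n = 2341

The 90% critical value is z* = 1.645.
p*(1−p*) = 0.50·0.50 = 0.2500.
Required n before rounding: 2.706025 × 0.2500 / 0.017² = 2340.852.
⌈2340.852⌉ = 2341.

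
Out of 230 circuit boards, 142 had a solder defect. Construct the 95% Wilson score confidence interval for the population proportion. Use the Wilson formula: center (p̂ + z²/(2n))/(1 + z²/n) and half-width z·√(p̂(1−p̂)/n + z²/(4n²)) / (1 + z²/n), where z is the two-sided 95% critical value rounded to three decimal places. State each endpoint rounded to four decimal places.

(0.5531, 0.6778)

p̂ = 142/230 = 0.61739; z = 1.960, so z² = 3.841600.
Denominator 1 + z²/n = 1 + 3.841600/230 = 1.016703.
Adjusted center: (0.61739 + z²/(2n))/1.016703 = 0.61546.
Radicand: p̂(1−p̂)/n + z²/(4n²) = 0.001027040 + 0.000018155 = 0.001045195.
Half-width = 1.960·√0.001045195/1.016703 = 0.06232.
CI: 0.61546 ± 0.06232 = (0.5531, 0.6778).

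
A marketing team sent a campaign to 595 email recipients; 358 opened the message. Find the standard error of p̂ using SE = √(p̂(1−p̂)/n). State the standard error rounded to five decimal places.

SE = 0.02007

With x = 358 successes in n = 595, p̂ = 0.60168.
p̂(1−p̂) = 0.60168·0.39832 = 0.239661.
SE = √(0.239661/595) = √0.000402792 = 0.02007.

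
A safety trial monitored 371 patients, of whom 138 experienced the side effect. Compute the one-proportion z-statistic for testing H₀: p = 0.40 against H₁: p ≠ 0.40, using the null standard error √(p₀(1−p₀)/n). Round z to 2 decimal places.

z = -1.10

Sample proportion p̂ = 138/371 = 0.37197.
Null standard error: √(0.40·0.60/371) = √0.000646900 = 0.025434.
z = (p̂ − p₀)/SE = (0.37197 − 0.40)/0.025434 = -1.10.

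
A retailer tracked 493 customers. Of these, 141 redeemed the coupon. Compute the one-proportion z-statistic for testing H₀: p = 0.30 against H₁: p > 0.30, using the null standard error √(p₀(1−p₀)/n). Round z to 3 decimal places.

z = -0.678

The sample proportion is 141/493 = 0.28600.
Null standard error: √(0.30·0.70/493) = √0.000425963 = 0.020639.
z = (0.28600 − 0.30)/0.020639 = -0.01400/0.020639 = -0.678.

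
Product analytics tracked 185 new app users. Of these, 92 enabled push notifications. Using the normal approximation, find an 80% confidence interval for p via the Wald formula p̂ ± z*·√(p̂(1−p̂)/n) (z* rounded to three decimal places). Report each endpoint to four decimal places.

With x = 92 successes in n = 185, p̂ = 0.49730.
Standard error of p̂: √(0.249993/185) = √0.001351312 = 0.036760.
For 80% confidence, z* = 1.282.
Margin = 1.282·0.036760 = 0.04713.
So the interval runs from 0.4502 to 0.5444.

(0.4502, 0.5444)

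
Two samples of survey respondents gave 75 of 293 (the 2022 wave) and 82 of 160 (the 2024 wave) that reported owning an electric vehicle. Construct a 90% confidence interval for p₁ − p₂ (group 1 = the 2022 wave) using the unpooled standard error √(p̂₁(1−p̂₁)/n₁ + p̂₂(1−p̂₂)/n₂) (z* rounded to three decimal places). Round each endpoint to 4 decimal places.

p̂₁ = 75/293 = 0.25597, p̂₂ = 82/160 = 0.51250; p̂₁ − p̂₂ = -0.25653.
Unpooled SE = √(p̂₁(1−p̂₁)/n₁ + p̂₂(1−p̂₂)/n₂) = √(0.000650002 + 0.001561523) = 0.047027.
z* = 1.645 at the 90% level. Margin of error = 0.07736.
Interval: -0.25653 ± 0.07736 → (-0.3339, -0.1792).

(-0.3339, -0.1792)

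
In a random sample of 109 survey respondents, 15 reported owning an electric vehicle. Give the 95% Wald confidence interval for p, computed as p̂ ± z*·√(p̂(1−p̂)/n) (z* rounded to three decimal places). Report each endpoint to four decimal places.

(0.0729, 0.2023)

With x = 15 successes in n = 109, p̂ = 0.13761.
SE(p̂) = √(0.13761·0.86239/109) = 0.032997.
z* = 1.960 at the 95% level.
Margin of error: 1.960 × 0.032997 = 0.06467.
So the interval runs from 0.0729 to 0.2023.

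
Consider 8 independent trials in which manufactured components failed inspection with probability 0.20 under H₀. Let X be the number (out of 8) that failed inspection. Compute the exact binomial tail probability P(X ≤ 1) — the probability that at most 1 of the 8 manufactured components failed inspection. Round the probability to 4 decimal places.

P = 0.5033

X ~ Binomial(n=8, p=0.20).
P(X ≤ 1) = C(8,0)·0.20^0·0.80^8 + C(8,1)·0.20^1·0.80^7.
= 0.167772 + 0.335544 = 0.5033.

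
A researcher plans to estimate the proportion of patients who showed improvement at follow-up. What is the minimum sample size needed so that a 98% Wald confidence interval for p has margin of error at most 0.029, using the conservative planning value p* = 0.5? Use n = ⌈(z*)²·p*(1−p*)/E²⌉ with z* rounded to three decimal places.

For 98% confidence, z* = 2.326.
p*(1−p*) = 0.2500.
Required n before rounding: 5.410276 × 0.2500 / 0.029² = 1608.287.
Rounding up, n = 1609.

n = 1609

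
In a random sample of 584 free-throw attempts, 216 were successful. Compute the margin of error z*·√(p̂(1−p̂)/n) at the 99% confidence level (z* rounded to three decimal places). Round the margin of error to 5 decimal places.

ME = 0.05146

Sample proportion p̂ = 216/584 = 0.36986.
Standard error of p̂: √(0.233064/584) = √0.000399083 = 0.019977.
z* = 2.576 at the 99% level.
ME = 2.576·0.019977 = 0.05146.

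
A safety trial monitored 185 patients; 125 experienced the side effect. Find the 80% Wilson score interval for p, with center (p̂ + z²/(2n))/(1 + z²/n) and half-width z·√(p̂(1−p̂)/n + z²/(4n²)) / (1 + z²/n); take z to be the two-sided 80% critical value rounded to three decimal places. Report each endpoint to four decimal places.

(0.6302, 0.7181)

p̂ = 125/185 = 0.67568; z = 1.282, so z² = 1.643524.
1 + z²/n = 1.008884.
Center = (0.67568 + 0.004442)/1.008884 = 0.67413.
Radicand: p̂(1−p̂)/n + z²/(4n²) = 0.001184530 + 0.000012005 = 0.001196535.
Half-width = z·√(radicand)/denom = 1.282·0.034591/1.008884 = 0.04396.
Interval: 0.67413 ± 0.04396 → (0.6302, 0.7181).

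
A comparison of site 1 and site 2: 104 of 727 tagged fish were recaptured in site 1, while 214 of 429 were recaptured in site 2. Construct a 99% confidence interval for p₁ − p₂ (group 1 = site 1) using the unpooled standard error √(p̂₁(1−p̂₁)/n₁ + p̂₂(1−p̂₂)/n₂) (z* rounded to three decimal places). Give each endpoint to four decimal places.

(-0.4264, -0.2852)

p̂₁ = 104/727 = 0.14305, p̂₂ = 214/429 = 0.49883; p̂₁ − p̂₂ = -0.35578.
SE = √(0.000168624 + 0.000582747) = √0.000751371 = 0.027411.
For 99% confidence, z* = 2.576. Margin = 2.576·0.027411 = 0.07061.
Interval: -0.35578 ± 0.07061 → (-0.4264, -0.2852).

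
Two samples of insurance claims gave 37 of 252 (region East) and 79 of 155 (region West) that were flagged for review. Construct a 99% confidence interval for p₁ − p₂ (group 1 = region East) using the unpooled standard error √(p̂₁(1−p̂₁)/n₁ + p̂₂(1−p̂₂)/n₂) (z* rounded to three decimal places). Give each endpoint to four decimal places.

(-0.4812, -0.2445)

p̂₁ = 37/252 = 0.14683, p̂₂ = 79/155 = 0.50968; p̂₁ − p̂₂ = -0.36285.
Unpooled SE = √(p̂₁(1−p̂₁)/n₁ + p̂₂(1−p̂₂)/n₂) = √(0.000497094 + 0.001612299) = 0.045928.
The 99% critical value is z* = 2.576. Margin of error = 0.11831.
Interval: -0.36285 ± 0.11831 → (-0.4812, -0.2445).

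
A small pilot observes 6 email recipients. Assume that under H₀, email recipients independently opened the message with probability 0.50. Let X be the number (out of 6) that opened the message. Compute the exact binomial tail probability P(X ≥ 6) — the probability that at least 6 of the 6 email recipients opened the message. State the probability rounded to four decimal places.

X is binomial with n = 6 and p = 0.50.
P(X ≥ 6) = C(6,6)·0.50^6·0.50^0.
= 0.015625 = 0.0156.

P = 0.0156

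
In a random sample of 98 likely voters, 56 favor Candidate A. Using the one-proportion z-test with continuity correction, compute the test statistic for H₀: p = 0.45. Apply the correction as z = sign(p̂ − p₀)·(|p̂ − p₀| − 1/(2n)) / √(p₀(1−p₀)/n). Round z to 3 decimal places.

z = 2.315

With x = 56 successes in n = 98, p̂ = 0.57143. p̂ − p₀ = 0.121429.
1/(2n) = 0.005102.
Corrected numerator: |0.121429| − 0.005102 = 0.116327.
SE₀ = √(0.45·0.55/98) = 0.050254.
z = +0.116327/0.050254 = 2.315.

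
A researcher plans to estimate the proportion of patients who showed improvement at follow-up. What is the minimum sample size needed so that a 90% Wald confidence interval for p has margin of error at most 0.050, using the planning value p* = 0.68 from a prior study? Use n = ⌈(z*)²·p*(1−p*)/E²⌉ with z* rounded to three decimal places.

For 90% confidence, z* = 1.645.
p*(1−p*) = 0.68·0.32 = 0.2176.
(z*)²·p*(1−p*)/E² = 2.706025·0.2176/0.002500 = 235.532.
Rounding up, n = 236.

n = 236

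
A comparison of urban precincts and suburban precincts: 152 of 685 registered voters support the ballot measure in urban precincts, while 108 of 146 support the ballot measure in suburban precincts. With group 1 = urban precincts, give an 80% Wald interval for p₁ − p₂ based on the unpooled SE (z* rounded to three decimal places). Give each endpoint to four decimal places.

(-0.5686, -0.4670)

p̂₁ = 0.22190, p̂₂ = 0.73973, so the observed difference is -0.51783.
SE = √(0.000252057 + 0.001318708) = √0.001570765 = 0.039633.
z* = 1.282 at the 80% level. Margin = 1.282·0.039633 = 0.05081.
So the interval runs from -0.5686 to -0.4670.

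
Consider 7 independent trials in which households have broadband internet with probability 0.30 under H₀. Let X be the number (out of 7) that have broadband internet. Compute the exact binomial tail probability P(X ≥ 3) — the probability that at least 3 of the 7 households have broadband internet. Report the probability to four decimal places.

X ~ Binomial(n=7, p=0.30).
P(X ≥ 3) = Σ_{j=3}^{7} C(7,j)·0.30^j·0.70^{7−j}.
= 0.226894 + 0.097240 + 0.025005 + 0.003572 + 0.000219 = 0.3529.

P = 0.3529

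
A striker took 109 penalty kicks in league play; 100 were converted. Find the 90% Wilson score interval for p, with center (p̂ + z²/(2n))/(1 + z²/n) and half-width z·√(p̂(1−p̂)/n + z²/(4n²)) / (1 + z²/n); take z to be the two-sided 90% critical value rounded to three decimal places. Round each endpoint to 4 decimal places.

Here p̂ = 100/109 = 0.91743 and z = 1.645 (z² = 2.706025).
Denominator 1 + z²/n = 1 + 2.706025/109 = 1.024826.
Adjusted center: (0.91743 + z²/(2n))/1.024826 = 0.90732.
Radicand: p̂(1−p̂)/n + z²/(4n²) = 0.000694965 + 0.000056940 = 0.000751905.
Half-width = z·√(radicand)/denom = 1.645·0.027421/1.024826 = 0.04401.
So the interval runs from 0.8633 to 0.9513.

(0.8633, 0.9513)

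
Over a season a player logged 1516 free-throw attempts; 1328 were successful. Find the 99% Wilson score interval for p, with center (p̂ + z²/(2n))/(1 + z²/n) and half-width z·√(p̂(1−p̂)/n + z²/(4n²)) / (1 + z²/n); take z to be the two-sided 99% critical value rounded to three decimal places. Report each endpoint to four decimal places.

p̂ = 1328/1516 = 0.87599; z = 2.576, so z² = 6.635776.
Denominator 1 + z²/n = 1 + 6.635776/1516 = 1.004377.
Center = (0.87599 + 0.002189)/1.004377 = 0.87435.
Radicand: p̂(1−p̂)/n + z²/(4n²) = 0.000071657 + 0.000000722 = 0.000072379.
Half-width = 2.576·√0.000072379/1.004377 = 0.02182.
So the interval runs from 0.8525 to 0.8962.

(0.8525, 0.8962)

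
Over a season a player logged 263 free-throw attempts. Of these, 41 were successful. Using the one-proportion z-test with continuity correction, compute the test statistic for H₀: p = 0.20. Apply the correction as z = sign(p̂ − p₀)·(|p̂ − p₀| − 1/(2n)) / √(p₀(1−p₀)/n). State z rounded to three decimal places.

p̂ = 41/263 = 0.15589. p̂ − p₀ = -0.044106.
Continuity correction 1/(2n) = 1/526 = 0.001901.
Corrected numerator: |-0.044106| − 0.001901 = 0.042205.
SE₀ = √(0.20·0.80/263) = 0.024665.
z = (−)0.042205/0.024665 = -1.711.

z = -1.711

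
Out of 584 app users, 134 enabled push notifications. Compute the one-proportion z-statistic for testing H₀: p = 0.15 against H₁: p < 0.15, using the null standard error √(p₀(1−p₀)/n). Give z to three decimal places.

p̂ = 134/584 = 0.22945.
Null standard error: √(0.15·0.85/584) = √0.000218322 = 0.014776.
Test statistic: z = 0.07945/0.014776 = 5.377.

z = 5.377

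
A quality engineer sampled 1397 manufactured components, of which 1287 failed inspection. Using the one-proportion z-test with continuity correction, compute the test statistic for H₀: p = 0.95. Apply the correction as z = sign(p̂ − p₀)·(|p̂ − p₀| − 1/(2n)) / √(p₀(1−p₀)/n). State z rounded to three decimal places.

z = -4.867

With x = 1287 successes in n = 1397, p̂ = 0.92126. p̂ − p₀ = -0.028740.
Continuity correction 1/(2n) = 1/2794 = 0.000358.
Corrected numerator: |-0.028740| − 0.000358 = 0.028382.
Null standard error: √(0.95·0.05/1397) = √0.000034001 = 0.005831.
z = (−)0.028382/0.005831 = -4.867.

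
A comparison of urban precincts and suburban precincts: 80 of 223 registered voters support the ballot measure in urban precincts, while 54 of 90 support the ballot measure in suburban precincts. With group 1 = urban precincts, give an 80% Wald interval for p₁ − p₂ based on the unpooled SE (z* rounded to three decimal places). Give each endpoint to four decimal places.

p̂₁ = 80/223 = 0.35874, p̂₂ = 54/90 = 0.60000; p̂₁ − p̂₂ = -0.24126.
Unpooled SE = √(p̂₁(1−p̂₁)/n₁ + p̂₂(1−p̂₂)/n₂) = √(0.001031600 + 0.002666667) = 0.060813.
For 80% confidence, z* = 1.282. Margin of error = 0.07796.
Interval: -0.24126 ± 0.07796 → (-0.3192, -0.1633).

(-0.3192, -0.1633)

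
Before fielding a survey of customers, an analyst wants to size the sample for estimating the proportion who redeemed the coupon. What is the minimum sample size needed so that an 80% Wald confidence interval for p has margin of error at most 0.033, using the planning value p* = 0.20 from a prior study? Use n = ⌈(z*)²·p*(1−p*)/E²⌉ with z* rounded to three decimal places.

z* = 1.282 at the 80% level.
p*(1−p*) = 0.1600.
Required n before rounding: 1.643524 × 0.1600 / 0.033² = 241.473.
⌈241.473⌉ = 242.

n = 242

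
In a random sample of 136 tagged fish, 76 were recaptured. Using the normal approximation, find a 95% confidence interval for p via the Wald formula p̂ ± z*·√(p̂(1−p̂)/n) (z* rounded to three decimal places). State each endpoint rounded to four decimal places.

Sample proportion p̂ = 76/136 = 0.55882.
SE(p̂) = √(0.55882·0.44118/136) = 0.042577.
For 95% confidence, z* = 1.960.
Margin = 1.960·0.042577 = 0.08345.
So the interval runs from 0.4754 to 0.6423.

(0.4754, 0.6423)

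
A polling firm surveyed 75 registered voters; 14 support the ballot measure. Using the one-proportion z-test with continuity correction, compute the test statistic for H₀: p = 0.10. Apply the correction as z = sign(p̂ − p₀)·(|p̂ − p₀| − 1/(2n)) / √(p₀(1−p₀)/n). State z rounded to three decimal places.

z = 2.309

p̂ = 14/75 = 0.18667. p̂ − p₀ = 0.086667.
1/(2n) = 0.006667.
Corrected numerator: |0.086667| − 0.006667 = 0.080000.
Under H₀, SE = √(p₀(1−p₀)/n) = √(0.10·0.90/75) = √0.001200000 = 0.034641.
z = +0.080000/0.034641 = 2.309.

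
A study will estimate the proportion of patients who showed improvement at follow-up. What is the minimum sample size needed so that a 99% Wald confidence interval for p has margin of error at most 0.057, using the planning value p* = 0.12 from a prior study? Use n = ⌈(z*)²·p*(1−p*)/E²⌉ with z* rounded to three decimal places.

For 99% confidence, z* = 2.576.
p*(1−p*) = 0.1056.
(z*)²·p*(1−p*)/E² = 6.635776·0.1056/0.003249 = 215.678.
Rounding up, n = 216.

n = 216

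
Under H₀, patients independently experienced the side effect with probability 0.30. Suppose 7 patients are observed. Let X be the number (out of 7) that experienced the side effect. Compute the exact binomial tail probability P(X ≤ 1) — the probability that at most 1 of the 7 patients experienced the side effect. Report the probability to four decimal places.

P = 0.3294

X ~ Binomial(n=7, p=0.30).
P(X ≤ 1) = C(7,0)·0.30^0·0.70^7 + C(7,1)·0.30^1·0.70^6.
= 0.082354 + 0.247063 = 0.3294.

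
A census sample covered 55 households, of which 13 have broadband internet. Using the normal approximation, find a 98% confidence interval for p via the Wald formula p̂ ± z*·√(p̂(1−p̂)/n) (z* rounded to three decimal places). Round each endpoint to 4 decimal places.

(0.1031, 0.3696)

p̂ = 13/55 = 0.23636.
SE = √(p̂(1−p̂)/n) = √(0.180496/55) = 0.057286.
The 98% critical value is z* = 2.326.
Margin = 2.326·0.057286 = 0.13325.
CI: 0.23636 ± 0.13325 = (0.1031, 0.3696).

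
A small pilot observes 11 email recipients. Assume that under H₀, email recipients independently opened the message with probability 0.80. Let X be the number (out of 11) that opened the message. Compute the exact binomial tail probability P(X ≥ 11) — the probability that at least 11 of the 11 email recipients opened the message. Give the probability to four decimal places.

X ~ Binomial(n=11, p=0.80).
P(X ≥ 11) = C(11,11)·0.80^11·0.20^0.
= 0.085899 = 0.0859.

P = 0.0859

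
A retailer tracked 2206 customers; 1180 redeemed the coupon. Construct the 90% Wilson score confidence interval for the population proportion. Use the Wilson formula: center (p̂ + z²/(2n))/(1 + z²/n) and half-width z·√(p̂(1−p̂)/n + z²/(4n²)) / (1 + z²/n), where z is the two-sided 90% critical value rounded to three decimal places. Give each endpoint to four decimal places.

p̂ = 1180/2206 = 0.53490; z = 1.645, so z² = 2.706025.
1 + z²/n = 1.001227.
Center = (0.53490 + 0.000613)/1.001227 = 0.53486.
Radicand: p̂(1−p̂)/n + z²/(4n²) = 0.000112775 + 0.000000139 = 0.000112914.
Half-width = 1.645·√0.000112914/1.001227 = 0.01746.
Interval: 0.53486 ± 0.01746 → (0.5174, 0.5523).

(0.5174, 0.5523)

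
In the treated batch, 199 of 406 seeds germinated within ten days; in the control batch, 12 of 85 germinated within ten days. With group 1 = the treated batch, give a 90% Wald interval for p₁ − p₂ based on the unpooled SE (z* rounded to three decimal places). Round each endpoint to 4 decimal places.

(0.2746, 0.4233)

p̂₁ = 0.49015, p̂₂ = 0.14118, so the observed difference is 0.34897.
Unpooled SE = √(p̂₁(1−p̂₁)/n₁ + p̂₂(1−p̂₂)/n₂) = √(0.000615524 + 0.001426420) = 0.045188.
For 90% confidence, z* = 1.645. Margin = 1.645·0.045188 = 0.07433.
So the interval runs from 0.2746 to 0.4233.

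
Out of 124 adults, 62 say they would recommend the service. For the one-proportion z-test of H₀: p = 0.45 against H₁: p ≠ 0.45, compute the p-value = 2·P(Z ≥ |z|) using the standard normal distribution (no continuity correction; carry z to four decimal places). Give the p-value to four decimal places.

p-value = 0.2631

Sample proportion p̂ = 62/124 = 0.50000.
SE₀ = √(0.45·0.55/124) = 0.044676.
z = (p̂ − p₀)/SE = (62/124 − 0.45)/0.044676 ≈ 1.1192.
p-value = 2·P(Z ≥ |z|) with z = 1.1192 → 0.2631.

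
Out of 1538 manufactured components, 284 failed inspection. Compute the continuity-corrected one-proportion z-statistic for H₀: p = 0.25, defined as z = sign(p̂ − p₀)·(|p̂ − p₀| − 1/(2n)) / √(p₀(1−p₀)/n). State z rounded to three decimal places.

z = -5.889

Sample proportion p̂ = 284/1538 = 0.18466. p̂ − p₀ = -0.065345.
Continuity correction 1/(2n) = 1/3076 = 0.000325.
Corrected numerator: |-0.065345| − 0.000325 = 0.065020.
SE₀ = √(0.25·0.75/1538) = 0.011041.
z = −0.065020/0.011041 = -5.889.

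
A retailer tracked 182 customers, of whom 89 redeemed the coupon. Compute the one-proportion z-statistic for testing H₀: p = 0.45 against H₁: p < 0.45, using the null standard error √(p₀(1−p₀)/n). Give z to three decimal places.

z = 1.058

The sample proportion is 89/182 = 0.48901.
Under H₀, SE = √(p₀(1−p₀)/n) = √(0.45·0.55/182) = √0.001359890 = 0.036877.
Test statistic: z = 0.03901/0.036877 = 1.058.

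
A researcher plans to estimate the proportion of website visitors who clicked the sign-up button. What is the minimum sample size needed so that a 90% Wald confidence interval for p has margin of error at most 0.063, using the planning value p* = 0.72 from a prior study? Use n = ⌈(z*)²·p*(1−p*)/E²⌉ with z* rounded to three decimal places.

For 90% confidence, z* = 1.645.
p*(1−p*) = 0.72·0.28 = 0.2016.
(z*)²·p*(1−p*)/E² = 2.706025·0.2016/0.003969 = 137.449.
Rounding up, n = 138.

n = 138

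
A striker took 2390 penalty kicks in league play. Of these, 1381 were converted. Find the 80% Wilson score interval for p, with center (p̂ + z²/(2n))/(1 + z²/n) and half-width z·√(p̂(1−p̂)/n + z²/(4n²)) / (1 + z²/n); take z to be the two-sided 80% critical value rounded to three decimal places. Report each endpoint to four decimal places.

p̂ = 1381/2390 = 0.57782; z = 1.282, so z² = 1.643524.
1 + z²/n = 1.000688.
Center = (0.57782 + 0.000344)/1.000688 = 0.57777.
Radicand: p̂(1−p̂)/n + z²/(4n²) = 0.000102068 + 0.000000072 = 0.000102140.
Half-width = 1.282·√0.000102140/1.000688 = 0.01295.
Interval: 0.57777 ± 0.01295 → (0.5648, 0.5907).

(0.5648, 0.5907)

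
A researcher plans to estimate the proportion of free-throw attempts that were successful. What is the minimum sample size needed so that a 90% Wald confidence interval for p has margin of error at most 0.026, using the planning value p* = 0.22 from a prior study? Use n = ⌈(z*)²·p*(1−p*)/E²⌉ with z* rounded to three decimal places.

For 90% confidence, z* = 1.645.
p*(1−p*) = 0.22·0.78 = 0.1716.
(z*)²·p*(1−p*)/E² = 2.706025·0.1716/0.000676 = 686.914.
Rounding up, n = 687.

n = 687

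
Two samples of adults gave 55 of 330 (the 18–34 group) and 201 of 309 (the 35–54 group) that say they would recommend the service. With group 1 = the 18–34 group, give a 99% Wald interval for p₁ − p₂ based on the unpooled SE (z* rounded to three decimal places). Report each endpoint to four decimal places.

(-0.5714, -0.3962)

p̂₁ = 55/330 = 0.16667, p̂₂ = 201/309 = 0.65049; p̂₁ − p̂₂ = -0.48382.
SE = √(0.000420875 + 0.000735774) = √0.001156649 = 0.034010.
The 99% critical value is z* = 2.576. Margin = 2.576·0.034010 = 0.08761.
CI: -0.48382 ± 0.08761 = (-0.5714, -0.3962).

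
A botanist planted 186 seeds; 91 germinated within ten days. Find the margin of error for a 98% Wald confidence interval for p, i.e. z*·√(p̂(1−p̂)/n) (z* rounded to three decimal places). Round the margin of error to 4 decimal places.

With x = 91 successes in n = 186, p̂ = 0.48925.
Standard error of p̂: √(0.249884/186) = √0.001343464 = 0.036653.
For 98% confidence, z* = 2.326.
ME = 2.326·0.036653 = 0.0853.

ME = 0.0853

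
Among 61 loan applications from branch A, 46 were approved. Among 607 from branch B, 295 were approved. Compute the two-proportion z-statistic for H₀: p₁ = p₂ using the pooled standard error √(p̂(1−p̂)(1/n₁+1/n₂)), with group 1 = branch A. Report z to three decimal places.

z = 3.993

Sample proportions: p̂₁ = 46/61 = 0.75410 and p̂₂ = 295/607 = 0.48600.
Pooling: p̂ = 341/668 = 0.51048.
Pooled SE = √[0.2498902·0.01804089] ≈ 0.067143.
z = 0.26810/0.067143 = 3.993.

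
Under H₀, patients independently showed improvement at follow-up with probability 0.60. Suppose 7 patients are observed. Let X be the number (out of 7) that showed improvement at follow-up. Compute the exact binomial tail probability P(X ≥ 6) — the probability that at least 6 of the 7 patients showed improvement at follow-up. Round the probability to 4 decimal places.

P = 0.1586

X ~ Binomial(n=7, p=0.60).
P(X ≥ 6) = C(7,6)·0.60^6·0.40^1 + C(7,7)·0.60^7·0.40^0.
= 0.130637 + 0.027994 = 0.1586.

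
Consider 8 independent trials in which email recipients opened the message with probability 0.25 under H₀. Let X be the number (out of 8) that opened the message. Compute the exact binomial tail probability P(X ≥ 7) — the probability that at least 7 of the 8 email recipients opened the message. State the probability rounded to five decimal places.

X is binomial with n = 8 and p = 0.25.
P(X ≥ 7) = C(8,7)·0.25^7·0.75^1 + C(8,8)·0.25^8·0.75^0.
= 0.000366 + 0.000015 = 0.00038.

P = 0.00038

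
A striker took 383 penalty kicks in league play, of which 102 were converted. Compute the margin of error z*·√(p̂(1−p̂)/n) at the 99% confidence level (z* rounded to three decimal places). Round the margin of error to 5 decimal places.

The sample proportion is 102/383 = 0.26632.
SE = √(p̂(1−p̂)/n) = √(0.195393/383) = 0.022587.
For 99% confidence, z* = 2.576.
Margin of error = z*·SE = 2.576 × 0.022587 = 0.05818.

ME = 0.05818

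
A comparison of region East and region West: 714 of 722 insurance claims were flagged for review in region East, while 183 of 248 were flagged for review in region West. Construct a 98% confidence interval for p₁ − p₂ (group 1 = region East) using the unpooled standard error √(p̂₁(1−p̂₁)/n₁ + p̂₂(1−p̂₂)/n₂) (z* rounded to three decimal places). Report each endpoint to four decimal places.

(0.1854, 0.3166)

p̂₁ = 0.98892, p̂₂ = 0.73790, so the observed difference is 0.25102.
SE = √(0.000015177 + 0.000779847) = √0.000795024 = 0.028196.
z* = 2.326 at the 98% level. Margin of error = 0.06558.
CI: 0.25102 ± 0.06558 = (0.1854, 0.3166).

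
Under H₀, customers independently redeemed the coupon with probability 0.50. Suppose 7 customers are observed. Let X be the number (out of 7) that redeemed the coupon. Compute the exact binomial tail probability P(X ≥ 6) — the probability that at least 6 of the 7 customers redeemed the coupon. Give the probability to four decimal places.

X ~ Binomial(n=7, p=0.50).
P(X ≥ 6) = C(7,6)·0.50^6·0.50^1 + C(7,7)·0.50^7·0.50^0.
= 0.054688 + 0.007812 = 0.0625.

P = 0.0625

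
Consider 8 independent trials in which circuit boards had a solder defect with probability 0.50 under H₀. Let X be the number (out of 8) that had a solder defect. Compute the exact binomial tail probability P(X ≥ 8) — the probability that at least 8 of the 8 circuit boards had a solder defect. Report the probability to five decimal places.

X ~ Binomial(n=8, p=0.50).
P(X ≥ 8) = C(8,8)·0.50^8·0.50^0.
= 0.003906 = 0.00391.

P = 0.00391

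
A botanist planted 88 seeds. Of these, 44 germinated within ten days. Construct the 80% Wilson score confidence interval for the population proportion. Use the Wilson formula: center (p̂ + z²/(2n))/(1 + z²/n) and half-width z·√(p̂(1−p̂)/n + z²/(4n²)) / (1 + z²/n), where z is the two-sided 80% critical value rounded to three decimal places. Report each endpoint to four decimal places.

(0.4323, 0.5677)

Here p̂ = 44/88 = 0.50000 and z = 1.282 (z² = 1.643524).
Denominator 1 + z²/n = 1 + 1.643524/88 = 1.018676.
Adjusted center: (0.50000 + z²/(2n))/1.018676 = 0.50000.
Radicand: p̂(1−p̂)/n + z²/(4n²) = 0.002840909 + 0.000053058 = 0.002893967.
Half-width = 1.282·√0.002893967/1.018676 = 0.06770.
CI: 0.50000 ± 0.06770 = (0.4323, 0.5677).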